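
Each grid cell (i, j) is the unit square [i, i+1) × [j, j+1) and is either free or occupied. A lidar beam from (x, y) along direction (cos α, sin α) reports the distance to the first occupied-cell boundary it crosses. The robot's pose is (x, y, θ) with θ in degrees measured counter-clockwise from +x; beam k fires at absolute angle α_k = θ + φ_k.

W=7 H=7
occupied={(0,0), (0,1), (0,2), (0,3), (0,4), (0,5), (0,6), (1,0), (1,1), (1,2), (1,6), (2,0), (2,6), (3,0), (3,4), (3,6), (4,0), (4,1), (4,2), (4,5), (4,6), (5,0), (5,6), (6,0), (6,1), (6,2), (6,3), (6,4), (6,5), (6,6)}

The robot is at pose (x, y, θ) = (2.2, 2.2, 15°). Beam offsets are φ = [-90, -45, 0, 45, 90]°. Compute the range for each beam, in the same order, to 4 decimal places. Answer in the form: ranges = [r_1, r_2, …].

beam 1: φ=-90°, α=285°
  direction (0.2588, -0.9659); cell (2,2); t to first gridline: x 3.0910, y 0.2071 (then +3.8637 / +1.0353)
    (2,1) via y @ 0.2071
    (2,0) via y @ 1.2423  # hit
  → r_1 = 1.2423
beam 2: φ=-45°, α=330°
  direction (0.8660, -0.5000); cell (2,2); t to first gridline: x 0.9238, y 0.4000 (then +1.1547 / +2.0000)
    (2,1) via y @ 0.4000
    (3,1) via x @ 0.9238
    (4,1) via x @ 2.0785  # hit
  → r_2 = 2.0785
beam 3: φ=0°, α=15°
  direction (0.9659, 0.2588); cell (2,2); t to first gridline: x 0.8282, y 3.0910 (then +1.0353 / +3.8637)
    (3,2) via x @ 0.8282
    (4,2) via x @ 1.8635  # hit
  → r_3 = 1.8635
beam 4: φ=45°, α=60°
  direction (0.5000, 0.8660); cell (2,2); t to first gridline: x 1.6000, y 0.9238 (then +2.0000 / +1.1547)
    (2,3) via y @ 0.9238
    (3,3) via x @ 1.6000
    (3,4) via y @ 2.0785  # hit
  → r_4 = 2.0785
beam 5: φ=90°, α=105°
  direction (-0.2588, 0.9659); cell (2,2); t to first gridline: x 0.7727, y 0.8282 (then +3.8637 / +1.0353)
    (1,2) via x @ 0.7727  # hit
  → r_5 = 0.7727

ranges = [1.2423, 2.0785, 1.8635, 2.0785, 0.7727]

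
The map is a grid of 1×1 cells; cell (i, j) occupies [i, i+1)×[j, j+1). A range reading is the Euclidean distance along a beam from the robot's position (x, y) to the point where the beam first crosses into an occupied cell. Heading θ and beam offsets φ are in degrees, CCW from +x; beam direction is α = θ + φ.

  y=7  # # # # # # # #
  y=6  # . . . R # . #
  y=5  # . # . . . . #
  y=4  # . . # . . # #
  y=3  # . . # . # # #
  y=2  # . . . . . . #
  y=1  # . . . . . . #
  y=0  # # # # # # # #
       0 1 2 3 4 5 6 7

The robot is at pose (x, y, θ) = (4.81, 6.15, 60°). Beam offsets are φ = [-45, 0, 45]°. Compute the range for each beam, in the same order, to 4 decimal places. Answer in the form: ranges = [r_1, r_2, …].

beam 1: φ=-45°, α=15°
  dir = (cos 15°, sin 15°) = (0.9659, 0.2588); from cell (4,6)
  next x-line at t=0.1967, next y-line at t=3.2841; Δt_x=1.0353, Δt_y=3.8637
    x: enter (5,6) at t=0.1967 ← occupied
  → r_1 = 0.1967
beam 2: φ=0°, α=60°
  dir = (cos 60°, sin 60°) = (0.5000, 0.8660); from cell (4,6)
  next x-line at t=0.3800, next y-line at t=0.9815; Δt_x=2.0000, Δt_y=1.1547
    x: enter (5,6) at t=0.3800 ← occupied
  → r_2 = 0.3800
beam 3: φ=45°, α=105°
  dir = (cos 105°, sin 105°) = (-0.2588, 0.9659); from cell (4,6)
  next x-line at t=3.1296, next y-line at t=0.8800; Δt_x=3.8637, Δt_y=1.0353
    y: enter (4,7) at t=0.8800 ← occupied
  → r_3 = 0.8800

ranges = [0.1967, 0.3800, 0.8800]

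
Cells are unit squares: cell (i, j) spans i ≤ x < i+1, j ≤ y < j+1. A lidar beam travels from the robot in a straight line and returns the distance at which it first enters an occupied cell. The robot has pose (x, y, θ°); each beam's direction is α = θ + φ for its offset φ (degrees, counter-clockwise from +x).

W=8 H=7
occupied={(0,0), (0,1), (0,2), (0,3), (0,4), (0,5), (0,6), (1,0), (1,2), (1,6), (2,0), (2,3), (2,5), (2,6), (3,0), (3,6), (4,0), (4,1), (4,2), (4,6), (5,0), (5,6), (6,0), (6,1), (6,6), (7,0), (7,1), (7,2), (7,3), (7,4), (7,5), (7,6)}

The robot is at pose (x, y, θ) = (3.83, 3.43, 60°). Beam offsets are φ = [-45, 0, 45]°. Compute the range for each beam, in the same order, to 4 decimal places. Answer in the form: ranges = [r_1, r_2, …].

ranges = [3.2818, 2.9676, 2.6607]

beam 1: φ=-45°, α=15°
  direction (0.9659, 0.2588); cell (3,3); t to first gridline: x 0.1760, y 2.2023 (then +1.0353 / +3.8637)
    (4,3) via x @ 0.1760
    (5,3) via x @ 1.2113
    (5,4) via y @ 2.2023
    (6,4) via x @ 2.2465
    (7,4) via x @ 3.2818  # hit
  → r_1 = 3.2818
beam 2: φ=0°, α=60°
  direction (0.5000, 0.8660); cell (3,3); t to first gridline: x 0.3400, y 0.6582 (then +2.0000 / +1.1547)
    (4,3) via x @ 0.3400
    (4,4) via y @ 0.6582
    (4,5) via y @ 1.8129
    (5,5) via x @ 2.3400
    (5,6) via y @ 2.9676  # hit
  → r_2 = 2.9676
beam 3: φ=45°, α=105°
  direction (-0.2588, 0.9659); cell (3,3); t to first gridline: x 3.2069, y 0.5901 (then +3.8637 / +1.0353)
    (3,4) via y @ 0.5901
    (3,5) via y @ 1.6254
    (3,6) via y @ 2.6607  # hit
  → r_3 = 2.6607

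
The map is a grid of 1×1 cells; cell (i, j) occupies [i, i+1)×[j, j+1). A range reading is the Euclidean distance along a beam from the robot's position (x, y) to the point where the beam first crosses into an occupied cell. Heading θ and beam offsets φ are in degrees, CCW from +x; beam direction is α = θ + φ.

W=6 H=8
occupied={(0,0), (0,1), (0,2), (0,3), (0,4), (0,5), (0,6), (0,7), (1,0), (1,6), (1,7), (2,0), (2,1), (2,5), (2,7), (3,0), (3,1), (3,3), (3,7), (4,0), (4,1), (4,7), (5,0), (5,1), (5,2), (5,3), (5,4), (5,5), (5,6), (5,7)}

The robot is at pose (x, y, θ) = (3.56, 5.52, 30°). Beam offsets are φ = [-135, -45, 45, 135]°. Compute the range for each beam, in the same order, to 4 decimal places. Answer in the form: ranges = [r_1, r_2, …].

ranges = [1.5736, 1.4908, 1.5322, 0.5798]

beam 1: φ=-135°, α=255°
  dir = (cos 255°, sin 255°) = (-0.2588, -0.9659); from cell (3,5)
  next x-line at t=2.1637, next y-line at t=0.5383; Δt_x=3.8637, Δt_y=1.0353
    y: enter (3,4) at t=0.5383
    y: enter (3,3) at t=1.5736 ← occupied
  → r_1 = 1.5736
beam 2: φ=-45°, α=345°
  dir = (cos 345°, sin 345°) = (0.9659, -0.2588); from cell (3,5)
  next x-line at t=0.4555, next y-line at t=2.0091; Δt_x=1.0353, Δt_y=3.8637
    x: enter (4,5) at t=0.4555
    x: enter (5,5) at t=1.4908 ← occupied
  → r_2 = 1.4908
beam 3: φ=45°, α=75°
  dir = (cos 75°, sin 75°) = (0.2588, 0.9659); from cell (3,5)
  next x-line at t=1.7000, next y-line at t=0.4969; Δt_x=3.8637, Δt_y=1.0353
    y: enter (3,6) at t=0.4969
    y: enter (3,7) at t=1.5322 ← occupied
  → r_3 = 1.5322
beam 4: φ=135°, α=165°
  dir = (cos 165°, sin 165°) = (-0.9659, 0.2588); from cell (3,5)
  next x-line at t=0.5798, next y-line at t=1.8546; Δt_x=1.0353, Δt_y=3.8637
    x: enter (2,5) at t=0.5798 ← occupied
  → r_4 = 0.5798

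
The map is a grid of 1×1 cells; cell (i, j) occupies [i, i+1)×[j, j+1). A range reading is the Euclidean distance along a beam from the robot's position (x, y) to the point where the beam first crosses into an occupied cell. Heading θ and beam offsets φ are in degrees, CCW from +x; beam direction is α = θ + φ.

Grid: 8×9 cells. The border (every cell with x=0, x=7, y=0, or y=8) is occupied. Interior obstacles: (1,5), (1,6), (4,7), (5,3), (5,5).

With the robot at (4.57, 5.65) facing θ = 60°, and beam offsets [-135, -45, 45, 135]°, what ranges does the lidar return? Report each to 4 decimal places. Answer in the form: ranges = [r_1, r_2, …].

beam 1: φ=-135°, α=285°
  direction (0.2588, -0.9659); cell (4,5); t to first gridline: x 1.6614, y 0.6729 (then +3.8637 / +1.0353)
    (4,4) via y @ 0.6729
    (5,4) via x @ 1.6614
    (5,3) via y @ 1.7082  # hit
  → r_1 = 1.7082
beam 2: φ=-45°, α=15°
  direction (0.9659, 0.2588); cell (4,5); t to first gridline: x 0.4452, y 1.3523 (then +1.0353 / +3.8637)
    (5,5) via x @ 0.4452  # hit
  → r_2 = 0.4452
beam 3: φ=45°, α=105°
  direction (-0.2588, 0.9659); cell (4,5); t to first gridline: x 2.2023, y 0.3623 (then +3.8637 / +1.0353)
    (4,6) via y @ 0.3623
    (4,7) via y @ 1.3976  # hit
  → r_3 = 1.3976
beam 4: φ=135°, α=195°
  direction (-0.9659, -0.2588); cell (4,5); t to first gridline: x 0.5901, y 2.5114 (then +1.0353 / +3.8637)
    (3,5) via x @ 0.5901
    (2,5) via x @ 1.6254
    (2,4) via y @ 2.5114
    (1,4) via x @ 2.6607
    (0,4) via x @ 3.6959  # hit
  → r_4 = 3.6959

ranges = [1.7082, 0.4452, 1.3976, 3.6959]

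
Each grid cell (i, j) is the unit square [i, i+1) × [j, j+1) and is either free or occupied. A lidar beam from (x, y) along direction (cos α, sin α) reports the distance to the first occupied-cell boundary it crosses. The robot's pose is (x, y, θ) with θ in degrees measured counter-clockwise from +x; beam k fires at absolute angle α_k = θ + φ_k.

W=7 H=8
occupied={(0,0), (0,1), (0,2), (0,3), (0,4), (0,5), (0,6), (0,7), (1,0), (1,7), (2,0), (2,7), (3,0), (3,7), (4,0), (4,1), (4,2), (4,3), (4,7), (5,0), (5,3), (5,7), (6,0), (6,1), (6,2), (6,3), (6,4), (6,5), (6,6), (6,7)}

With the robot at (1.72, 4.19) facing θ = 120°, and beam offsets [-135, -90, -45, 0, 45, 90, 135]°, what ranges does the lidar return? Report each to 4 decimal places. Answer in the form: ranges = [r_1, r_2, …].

beam 1: φ=-135°, α=345°
  dir = (cos 345°, sin 345°) = (0.9659, -0.2588); from cell (1,4)
  next x-line at t=0.2899, next y-line at t=0.7341; Δt_x=1.0353, Δt_y=3.8637
    x: enter (2,4) at t=0.2899
    y: enter (2,3) at t=0.7341
    x: enter (3,3) at t=1.3252
    x: enter (4,3) at t=2.3604 ← occupied
  → r_1 = 2.3604
beam 2: φ=-90°, α=30°
  dir = (cos 30°, sin 30°) = (0.8660, 0.5000); from cell (1,4)
  next x-line at t=0.3233, next y-line at t=1.6200; Δt_x=1.1547, Δt_y=2.0000
    x: enter (2,4) at t=0.3233
    x: enter (3,4) at t=1.4780
    y: enter (3,5) at t=1.6200
    x: enter (4,5) at t=2.6327
    y: enter (4,6) at t=3.6200
    x: enter (5,6) at t=3.7874
    x: enter (6,6) at t=4.9421 ← occupied
  → r_2 = 4.9421
beam 3: φ=-45°, α=75°
  dir = (cos 75°, sin 75°) = (0.2588, 0.9659); from cell (1,4)
  next x-line at t=1.0818, next y-line at t=0.8386; Δt_x=3.8637, Δt_y=1.0353
    y: enter (1,5) at t=0.8386
    x: enter (2,5) at t=1.0818
    y: enter (2,6) at t=1.8738
    y: enter (2,7) at t=2.9091 ← occupied
  → r_3 = 2.9091
beam 4: φ=0°, α=120°
  dir = (cos 120°, sin 120°) = (-0.5000, 0.8660); from cell (1,4)
  next x-line at t=1.4400, next y-line at t=0.9353; Δt_x=2.0000, Δt_y=1.1547
    y: enter (1,5) at t=0.9353
    x: enter (0,5) at t=1.4400 ← occupied
  → r_4 = 1.4400
beam 5: φ=45°, α=165°
  dir = (cos 165°, sin 165°) = (-0.9659, 0.2588); from cell (1,4)
  next x-line at t=0.7454, next y-line at t=3.1296; Δt_x=1.0353, Δt_y=3.8637
    x: enter (0,4) at t=0.7454 ← occupied
  → r_5 = 0.7454
beam 6: φ=90°, α=210°
  dir = (cos 210°, sin 210°) = (-0.8660, -0.5000); from cell (1,4)
  next x-line at t=0.8314, next y-line at t=0.3800; Δt_x=1.1547, Δt_y=2.0000
    y: enter (1,3) at t=0.3800
    x: enter (0,3) at t=0.8314 ← occupied
  → r_6 = 0.8314
beam 7: φ=135°, α=255°
  dir = (cos 255°, sin 255°) = (-0.2588, -0.9659); from cell (1,4)
  next x-line at t=2.7819, next y-line at t=0.1967; Δt_x=3.8637, Δt_y=1.0353
    y: enter (1,3) at t=0.1967
    y: enter (1,2) at t=1.2320
    y: enter (1,1) at t=2.2673
    x: enter (0,1) at t=2.7819 ← occupied
  → r_7 = 2.7819

ranges = [2.3604, 4.9421, 2.9091, 1.4400, 0.7454, 0.8314, 2.7819]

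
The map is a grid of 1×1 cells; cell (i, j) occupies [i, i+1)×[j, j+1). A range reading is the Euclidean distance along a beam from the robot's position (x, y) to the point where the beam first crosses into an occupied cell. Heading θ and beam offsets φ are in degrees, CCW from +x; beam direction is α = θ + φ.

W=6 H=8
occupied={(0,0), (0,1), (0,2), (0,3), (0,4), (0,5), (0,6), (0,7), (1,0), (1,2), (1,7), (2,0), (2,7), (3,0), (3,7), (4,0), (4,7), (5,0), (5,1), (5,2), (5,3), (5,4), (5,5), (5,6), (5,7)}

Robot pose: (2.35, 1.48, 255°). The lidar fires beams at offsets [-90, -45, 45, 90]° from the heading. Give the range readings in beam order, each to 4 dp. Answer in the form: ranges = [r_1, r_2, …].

beam 1: φ=-90°, α=165°
  d=(-0.9659,0.2588)  start (2,1)  tX=0.3623 tY=2.0091  stride 1/|dx|=1.0353 1/|dy|=3.8637
    cross x-line → (1,1), t=0.3623
    cross x-line → (0,1), t=1.3976 (wall)
  → r_1 = 1.3976
beam 2: φ=-45°, α=210°
  d=(-0.8660,-0.5000)  start (2,1)  tX=0.4041 tY=0.9600  stride 1/|dx|=1.1547 1/|dy|=2.0000
    cross x-line → (1,1), t=0.4041
    cross y-line → (1,0), t=0.9600 (wall)
  → r_2 = 0.9600
beam 3: φ=45°, α=300°
  d=(0.5000,-0.8660)  start (2,1)  tX=1.3000 tY=0.5543  stride 1/|dx|=2.0000 1/|dy|=1.1547
    cross y-line → (2,0), t=0.5543 (wall)
  → r_3 = 0.5543
beam 4: φ=90°, α=345°
  d=(0.9659,-0.2588)  start (2,1)  tX=0.6729 tY=1.8546  stride 1/|dx|=1.0353 1/|dy|=3.8637
    cross x-line → (3,1), t=0.6729
    cross x-line → (4,1), t=1.7082
    cross y-line → (4,0), t=1.8546 (wall)
  → r_4 = 1.8546

ranges = [1.3976, 0.9600, 0.5543, 1.8546]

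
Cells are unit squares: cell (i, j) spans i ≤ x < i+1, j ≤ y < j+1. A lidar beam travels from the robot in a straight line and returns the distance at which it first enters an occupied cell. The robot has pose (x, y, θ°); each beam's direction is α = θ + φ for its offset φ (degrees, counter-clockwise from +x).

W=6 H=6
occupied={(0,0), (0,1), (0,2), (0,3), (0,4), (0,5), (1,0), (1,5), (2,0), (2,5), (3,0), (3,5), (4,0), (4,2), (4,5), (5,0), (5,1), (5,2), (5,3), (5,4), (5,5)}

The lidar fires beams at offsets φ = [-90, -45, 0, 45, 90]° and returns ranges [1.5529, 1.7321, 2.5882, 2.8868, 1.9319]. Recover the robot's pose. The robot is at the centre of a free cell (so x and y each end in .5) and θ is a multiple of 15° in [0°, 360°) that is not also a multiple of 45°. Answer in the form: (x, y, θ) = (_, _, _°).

(x, y, θ) = (2.5, 3.5, 255°)

Candidates: 15 free-cell centres × 16 headings = 240 poses. Raycast each; keep the one whose scan matches to 4 dp.
  (2.5, 2.5, 60°): beam 1 = 2.8868 ≠ 1.5529 ✗
  (2.5, 4.5, 345°): beam 1 = 3.6235 ≠ 1.5529 ✗
  (4.5, 4.5, 120°): beam 1 = 0.5774 ≠ 1.5529 ✗
  …
  (2.5, 3.5, 255°): r_1=1.5529, r_2=1.7321, r_3=2.5882, r_4=2.8868, r_5=1.9319 — all match ✓
Only this pose fits every beam.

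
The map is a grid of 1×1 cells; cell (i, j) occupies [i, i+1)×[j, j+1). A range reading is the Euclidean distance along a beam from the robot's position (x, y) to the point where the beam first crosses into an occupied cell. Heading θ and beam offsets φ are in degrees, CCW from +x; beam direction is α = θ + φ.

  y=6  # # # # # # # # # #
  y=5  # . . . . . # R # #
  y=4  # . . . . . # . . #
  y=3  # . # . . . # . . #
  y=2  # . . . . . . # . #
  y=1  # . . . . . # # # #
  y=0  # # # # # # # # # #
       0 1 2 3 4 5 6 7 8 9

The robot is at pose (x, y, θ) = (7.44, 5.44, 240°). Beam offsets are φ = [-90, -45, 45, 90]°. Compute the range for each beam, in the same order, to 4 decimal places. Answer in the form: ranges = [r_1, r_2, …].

ranges = [0.5081, 0.4555, 3.5614, 0.6466]

beam 1: φ=-90°, α=150°
  d=(-0.8660,0.5000)  start (7,5)  tX=0.5081 tY=1.1200  stride 1/|dx|=1.1547 1/|dy|=2.0000
    cross x-line → (6,5), t=0.5081 (wall)
  → r_1 = 0.5081
beam 2: φ=-45°, α=195°
  d=(-0.9659,-0.2588)  start (7,5)  tX=0.4555 tY=1.7000  stride 1/|dx|=1.0353 1/|dy|=3.8637
    cross x-line → (6,5), t=0.4555 (wall)
  → r_2 = 0.4555
beam 3: φ=45°, α=285°
  d=(0.2588,-0.9659)  start (7,5)  tX=2.1637 tY=0.4555  stride 1/|dx|=3.8637 1/|dy|=1.0353
    cross y-line → (7,4), t=0.4555
    cross y-line → (7,3), t=1.4908
    cross x-line → (8,3), t=2.1637
    cross y-line → (8,2), t=2.5261
    cross y-line → (8,1), t=3.5614 (wall)
  → r_3 = 3.5614
beam 4: φ=90°, α=330°
  d=(0.8660,-0.5000)  start (7,5)  tX=0.6466 tY=0.8800  stride 1/|dx|=1.1547 1/|dy|=2.0000
    cross x-line → (8,5), t=0.6466 (wall)
  → r_4 = 0.6466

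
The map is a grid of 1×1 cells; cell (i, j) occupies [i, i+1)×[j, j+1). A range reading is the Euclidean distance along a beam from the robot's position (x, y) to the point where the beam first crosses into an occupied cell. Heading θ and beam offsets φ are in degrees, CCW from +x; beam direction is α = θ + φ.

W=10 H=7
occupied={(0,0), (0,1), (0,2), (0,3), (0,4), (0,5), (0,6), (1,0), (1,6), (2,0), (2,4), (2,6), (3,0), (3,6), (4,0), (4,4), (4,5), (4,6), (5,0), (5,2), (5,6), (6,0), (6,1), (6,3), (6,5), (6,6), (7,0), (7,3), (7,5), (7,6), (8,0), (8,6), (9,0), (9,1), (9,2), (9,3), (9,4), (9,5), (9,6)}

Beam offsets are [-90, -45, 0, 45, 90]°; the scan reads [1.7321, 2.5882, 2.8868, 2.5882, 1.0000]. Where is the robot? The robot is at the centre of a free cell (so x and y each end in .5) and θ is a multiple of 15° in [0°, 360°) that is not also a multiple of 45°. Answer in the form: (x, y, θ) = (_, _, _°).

(x, y, θ) = (3.5, 1.5, 120°)

Candidates: 31 free-cell centres × 16 headings = 496 poses. Raycast each; keep the one whose scan matches to 4 dp.
  (8.5, 5.5, 165°): beam 1 = 0.5176 ≠ 1.7321 ✗
  (3.5, 4.5, 105°): beam 1 = 0.5176 ≠ 1.7321 ✗
  (3.5, 4.5, 30°): beam 1 = 4.0415 ≠ 1.7321 ✗
  …
  (3.5, 1.5, 120°): r_1=1.7321, r_2=2.5882, r_3=2.8868, r_4=2.5882, r_5=1.0000 — all match ✓
No second candidate reproduces the full scan.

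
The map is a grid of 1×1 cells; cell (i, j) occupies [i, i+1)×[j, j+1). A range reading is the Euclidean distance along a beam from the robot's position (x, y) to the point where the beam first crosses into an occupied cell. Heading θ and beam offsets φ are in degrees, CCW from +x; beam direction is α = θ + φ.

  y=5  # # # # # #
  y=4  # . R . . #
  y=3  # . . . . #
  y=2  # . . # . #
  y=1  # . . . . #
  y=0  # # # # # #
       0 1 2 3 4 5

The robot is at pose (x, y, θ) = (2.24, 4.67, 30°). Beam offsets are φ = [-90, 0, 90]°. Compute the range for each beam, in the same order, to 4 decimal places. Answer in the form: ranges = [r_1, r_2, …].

ranges = [1.9283, 0.6600, 0.3811]

beam 1: φ=-90°, α=300°
  d=(0.5000,-0.8660)  start (2,4)  tX=1.5200 tY=0.7736  stride 1/|dx|=2.0000 1/|dy|=1.1547
    cross y-line → (2,3), t=0.7736
    cross x-line → (3,3), t=1.5200
    cross y-line → (3,2), t=1.9283 (wall)
  → r_1 = 1.9283
beam 2: φ=0°, α=30°
  d=(0.8660,0.5000)  start (2,4)  tX=0.8776 tY=0.6600  stride 1/|dx|=1.1547 1/|dy|=2.0000
    cross y-line → (2,5), t=0.6600 (wall)
  → r_2 = 0.6600
beam 3: φ=90°, α=120°
  d=(-0.5000,0.8660)  start (2,4)  tX=0.4800 tY=0.3811  stride 1/|dx|=2.0000 1/|dy|=1.1547
    cross y-line → (2,5), t=0.3811 (wall)
  → r_3 = 0.3811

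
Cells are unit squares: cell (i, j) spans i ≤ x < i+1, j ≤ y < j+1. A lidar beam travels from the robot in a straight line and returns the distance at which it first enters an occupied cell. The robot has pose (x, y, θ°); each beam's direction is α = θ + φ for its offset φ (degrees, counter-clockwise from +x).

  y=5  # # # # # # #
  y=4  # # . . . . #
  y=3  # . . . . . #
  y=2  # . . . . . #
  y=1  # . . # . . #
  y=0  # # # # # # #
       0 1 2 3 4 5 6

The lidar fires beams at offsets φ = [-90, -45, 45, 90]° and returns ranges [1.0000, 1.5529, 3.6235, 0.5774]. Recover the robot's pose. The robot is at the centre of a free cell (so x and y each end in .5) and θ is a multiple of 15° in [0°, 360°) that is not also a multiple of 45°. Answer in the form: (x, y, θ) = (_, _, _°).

Candidates: 18 free-cell centres × 16 headings = 288 poses. Raycast each; keep the one whose scan matches to 4 dp.
  (1.5, 3.5, 345°): beam 1 = 1.9319 ≠ 1.0000 ✗
  (5.5, 2.5, 120°): beam 1 = 0.5774 ≠ 1.0000 ✗
  (2.5, 1.5, 330°): beam 1 = 0.5774 ≠ 1.0000 ✗
  …
  (4.5, 1.5, 60°): r_1=1.0000, r_2=1.5529, r_3=3.6235, r_4=0.5774 — all match ✓
Unique over the lattice → pose = (4.5, 1.5, 60°).

(x, y, θ) = (4.5, 1.5, 60°)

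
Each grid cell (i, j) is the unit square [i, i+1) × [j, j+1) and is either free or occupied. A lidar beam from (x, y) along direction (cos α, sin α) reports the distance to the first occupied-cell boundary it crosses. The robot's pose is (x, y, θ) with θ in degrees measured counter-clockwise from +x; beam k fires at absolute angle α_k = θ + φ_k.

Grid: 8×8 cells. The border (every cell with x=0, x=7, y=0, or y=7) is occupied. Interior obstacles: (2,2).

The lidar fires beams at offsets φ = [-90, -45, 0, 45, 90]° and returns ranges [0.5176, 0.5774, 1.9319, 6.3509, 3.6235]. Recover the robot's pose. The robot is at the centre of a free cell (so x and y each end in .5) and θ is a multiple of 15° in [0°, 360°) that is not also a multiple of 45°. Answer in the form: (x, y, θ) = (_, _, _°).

The pose lattice has 35·16 = 560 candidates. Test each by forward raycasting.
  (2.5, 4.5, 150°): beam 1 = 2.8868 ≠ 0.5176 ✗
  (6.5, 2.5, 75°): beam 4 = 5.1962 ≠ 6.3509 ✗
  (4.5, 1.5, 120°): beam 1 = 2.8868 ≠ 0.5176 ✗
  (3.5, 2.5, 60°): beam 1 = 3.0000 ≠ 0.5176 ✗
  …
  (6.5, 1.5, 75°): r_1=0.5176, r_2=0.5774, r_3=1.9319, r_4=6.3509, r_5=3.6235 — all match ✓
Unique over the lattice → pose = (6.5, 1.5, 75°).

(x, y, θ) = (6.5, 1.5, 75°)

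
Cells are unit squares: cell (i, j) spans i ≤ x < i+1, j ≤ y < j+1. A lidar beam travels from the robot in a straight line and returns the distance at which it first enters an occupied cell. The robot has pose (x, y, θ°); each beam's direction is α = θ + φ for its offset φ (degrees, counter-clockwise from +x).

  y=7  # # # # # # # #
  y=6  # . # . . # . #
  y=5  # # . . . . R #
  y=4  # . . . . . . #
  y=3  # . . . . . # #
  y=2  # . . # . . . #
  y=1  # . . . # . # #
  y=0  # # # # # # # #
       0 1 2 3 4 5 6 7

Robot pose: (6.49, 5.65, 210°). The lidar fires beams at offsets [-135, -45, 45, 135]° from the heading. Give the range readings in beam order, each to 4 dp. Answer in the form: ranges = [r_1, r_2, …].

ranges = [1.3976, 1.3523, 1.7082, 0.5280]

beam 1: φ=-135°, α=75°
  d=(0.2588,0.9659)  start (6,5)  tX=1.9705 tY=0.3623  stride 1/|dx|=3.8637 1/|dy|=1.0353
    cross y-line → (6,6), t=0.3623
    cross y-line → (6,7), t=1.3976 (wall)
  → r_1 = 1.3976
beam 2: φ=-45°, α=165°
  d=(-0.9659,0.2588)  start (6,5)  tX=0.5073 tY=1.3523  stride 1/|dx|=1.0353 1/|dy|=3.8637
    cross x-line → (5,5), t=0.5073
    cross y-line → (5,6), t=1.3523 (wall)
  → r_2 = 1.3523
beam 3: φ=45°, α=255°
  d=(-0.2588,-0.9659)  start (6,5)  tX=1.8932 tY=0.6729  stride 1/|dx|=3.8637 1/|dy|=1.0353
    cross y-line → (6,4), t=0.6729
    cross y-line → (6,3), t=1.7082 (wall)
  → r_3 = 1.7082
beam 4: φ=135°, α=345°
  d=(0.9659,-0.2588)  start (6,5)  tX=0.5280 tY=2.5114  stride 1/|dx|=1.0353 1/|dy|=3.8637
    cross x-line → (7,5), t=0.5280 (wall)
  → r_4 = 0.5280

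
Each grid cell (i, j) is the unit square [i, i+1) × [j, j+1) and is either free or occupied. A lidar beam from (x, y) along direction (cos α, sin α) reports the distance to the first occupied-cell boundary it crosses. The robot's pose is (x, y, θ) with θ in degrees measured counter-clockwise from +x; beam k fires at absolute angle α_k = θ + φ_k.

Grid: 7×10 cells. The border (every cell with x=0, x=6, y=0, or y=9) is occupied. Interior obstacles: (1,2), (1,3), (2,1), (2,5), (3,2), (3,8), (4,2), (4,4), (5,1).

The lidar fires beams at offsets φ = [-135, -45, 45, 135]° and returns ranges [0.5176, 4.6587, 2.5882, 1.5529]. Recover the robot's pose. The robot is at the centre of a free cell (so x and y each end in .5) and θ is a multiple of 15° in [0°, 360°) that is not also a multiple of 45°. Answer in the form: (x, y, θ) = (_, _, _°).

(x, y, θ) = (3.5, 4.5, 120°)

Candidates: 31 free-cell centres × 16 headings = 496 poses. Raycast each; keep the one whose scan matches to 4 dp.
  (2.5, 2.5, 165°): beam 1 = 0.5774 ≠ 0.5176 ✗
  (1.5, 5.5, 255°): beam 1 = 1.0000 ≠ 0.5176 ✗
  (1.5, 5.5, 300°): beam 2 = 1.5529 ≠ 4.6587 ✗
  …
  (3.5, 4.5, 120°): r_1=0.5176, r_2=4.6587, r_3=2.5882, r_4=1.5529 — all match ✓
Only this pose fits every beam.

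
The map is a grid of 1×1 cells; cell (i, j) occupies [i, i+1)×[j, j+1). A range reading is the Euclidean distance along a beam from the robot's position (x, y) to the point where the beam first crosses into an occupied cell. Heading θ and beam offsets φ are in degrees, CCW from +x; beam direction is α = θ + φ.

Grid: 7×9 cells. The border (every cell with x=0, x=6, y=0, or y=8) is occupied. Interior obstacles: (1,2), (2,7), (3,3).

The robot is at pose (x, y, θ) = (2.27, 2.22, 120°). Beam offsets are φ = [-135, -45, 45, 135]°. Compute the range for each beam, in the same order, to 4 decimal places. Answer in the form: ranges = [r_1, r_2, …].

ranges = [3.8616, 5.9839, 0.2795, 1.2630]

beam 1: φ=-135°, α=345°
  dir = (cos 345°, sin 345°) = (0.9659, -0.2588); from cell (2,2)
  next x-line at t=0.7558, next y-line at t=0.8500; Δt_x=1.0353, Δt_y=3.8637
    x: enter (3,2) at t=0.7558
    y: enter (3,1) at t=0.8500
    x: enter (4,1) at t=1.7910
    x: enter (5,1) at t=2.8263
    x: enter (6,1) at t=3.8616 ← occupied
  → r_1 = 3.8616
beam 2: φ=-45°, α=75°
  dir = (cos 75°, sin 75°) = (0.2588, 0.9659); from cell (2,2)
  next x-line at t=2.8205, next y-line at t=0.8075; Δt_x=3.8637, Δt_y=1.0353
    y: enter (2,3) at t=0.8075
    y: enter (2,4) at t=1.8428
    x: enter (3,4) at t=2.8205
    y: enter (3,5) at t=2.8781
    y: enter (3,6) at t=3.9133
    y: enter (3,7) at t=4.9486
    y: enter (3,8) at t=5.9839 ← occupied
  → r_2 = 5.9839
beam 3: φ=45°, α=165°
  dir = (cos 165°, sin 165°) = (-0.9659, 0.2588); from cell (2,2)
  next x-line at t=0.2795, next y-line at t=3.0137; Δt_x=1.0353, Δt_y=3.8637
    x: enter (1,2) at t=0.2795 ← occupied
  → r_3 = 0.2795
beam 4: φ=135°, α=255°
  dir = (cos 255°, sin 255°) = (-0.2588, -0.9659); from cell (2,2)
  next x-line at t=1.0432, next y-line at t=0.2278; Δt_x=3.8637, Δt_y=1.0353
    y: enter (2,1) at t=0.2278
    x: enter (1,1) at t=1.0432
    y: enter (1,0) at t=1.2630 ← occupied
  → r_4 = 1.2630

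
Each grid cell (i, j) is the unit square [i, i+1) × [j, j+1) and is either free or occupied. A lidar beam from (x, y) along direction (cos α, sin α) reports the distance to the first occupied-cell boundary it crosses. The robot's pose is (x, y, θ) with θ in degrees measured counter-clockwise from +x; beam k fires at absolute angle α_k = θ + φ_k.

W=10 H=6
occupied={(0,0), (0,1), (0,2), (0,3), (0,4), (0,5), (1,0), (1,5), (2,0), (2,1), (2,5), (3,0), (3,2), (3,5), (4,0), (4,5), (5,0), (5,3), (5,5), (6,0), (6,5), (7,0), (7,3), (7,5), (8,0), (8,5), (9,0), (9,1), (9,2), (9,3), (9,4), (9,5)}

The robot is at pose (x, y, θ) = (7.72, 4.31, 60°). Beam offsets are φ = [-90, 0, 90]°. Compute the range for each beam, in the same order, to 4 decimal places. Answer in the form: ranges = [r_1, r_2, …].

beam 1: φ=-90°, α=330°
  cosα=0.8660 sinα=-0.5000 | (7,4) | tMaxX 0.3233 tMaxY 0.6200 | tΔX 1.1547 tΔY 2.0000
    t=0.3233 [x] (8,4)
    t=0.6200 [y] (8,3)
    t=1.4780 [x] (9,3) — stop
  → r_1 = 1.4780
beam 2: φ=0°, α=60°
  cosα=0.5000 sinα=0.8660 | (7,4) | tMaxX 0.5600 tMaxY 0.7967 | tΔX 2.0000 tΔY 1.1547
    t=0.5600 [x] (8,4)
    t=0.7967 [y] (8,5) — stop
  → r_2 = 0.7967
beam 3: φ=90°, α=150°
  cosα=-0.8660 sinα=0.5000 | (7,4) | tMaxX 0.8314 tMaxY 1.3800 | tΔX 1.1547 tΔY 2.0000
    t=0.8314 [x] (6,4)
    t=1.3800 [y] (6,5) — stop
  → r_3 = 1.3800

ranges = [1.4780, 0.7967, 1.3800]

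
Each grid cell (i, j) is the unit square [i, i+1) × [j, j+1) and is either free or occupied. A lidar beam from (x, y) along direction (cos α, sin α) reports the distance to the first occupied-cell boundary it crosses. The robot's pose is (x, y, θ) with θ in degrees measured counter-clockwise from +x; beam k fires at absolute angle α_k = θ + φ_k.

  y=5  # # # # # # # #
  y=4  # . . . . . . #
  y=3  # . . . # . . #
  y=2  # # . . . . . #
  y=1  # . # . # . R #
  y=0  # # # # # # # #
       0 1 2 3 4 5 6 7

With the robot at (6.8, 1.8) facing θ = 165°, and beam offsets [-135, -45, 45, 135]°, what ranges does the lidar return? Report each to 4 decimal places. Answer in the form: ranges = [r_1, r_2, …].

beam 1: φ=-135°, α=30°
  dir = (cos 30°, sin 30°) = (0.8660, 0.5000); from cell (6,1)
  next x-line at t=0.2309, next y-line at t=0.4000; Δt_x=1.1547, Δt_y=2.0000
    x: enter (7,1) at t=0.2309 ← occupied
  → r_1 = 0.2309
beam 2: φ=-45°, α=120°
  dir = (cos 120°, sin 120°) = (-0.5000, 0.8660); from cell (6,1)
  next x-line at t=1.6000, next y-line at t=0.2309; Δt_x=2.0000, Δt_y=1.1547
    y: enter (6,2) at t=0.2309
    y: enter (6,3) at t=1.3856
    x: enter (5,3) at t=1.6000
    y: enter (5,4) at t=2.5403
    x: enter (4,4) at t=3.6000
    y: enter (4,5) at t=3.6950 ← occupied
  → r_2 = 3.6950
beam 3: φ=45°, α=210°
  dir = (cos 210°, sin 210°) = (-0.8660, -0.5000); from cell (6,1)
  next x-line at t=0.9238, next y-line at t=1.6000; Δt_x=1.1547, Δt_y=2.0000
    x: enter (5,1) at t=0.9238
    y: enter (5,0) at t=1.6000 ← occupied
  → r_3 = 1.6000
beam 4: φ=135°, α=300°
  dir = (cos 300°, sin 300°) = (0.5000, -0.8660); from cell (6,1)
  next x-line at t=0.4000, next y-line at t=0.9238; Δt_x=2.0000, Δt_y=1.1547
    x: enter (7,1) at t=0.4000 ← occupied
  → r_4 = 0.4000

ranges = [0.2309, 3.6950, 1.6000, 0.4000]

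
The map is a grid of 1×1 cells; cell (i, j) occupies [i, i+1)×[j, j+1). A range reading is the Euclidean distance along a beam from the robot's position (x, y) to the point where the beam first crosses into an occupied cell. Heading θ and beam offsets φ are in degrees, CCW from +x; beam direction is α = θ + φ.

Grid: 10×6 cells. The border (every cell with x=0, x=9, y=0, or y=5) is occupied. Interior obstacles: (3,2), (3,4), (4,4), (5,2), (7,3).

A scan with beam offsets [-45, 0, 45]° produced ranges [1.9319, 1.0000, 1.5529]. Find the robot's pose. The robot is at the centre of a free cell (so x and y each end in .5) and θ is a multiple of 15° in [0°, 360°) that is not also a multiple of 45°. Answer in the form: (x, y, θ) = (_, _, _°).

(x, y, θ) = (2.5, 3.5, 60°)

Enumerate (i+0.5, j+0.5, θ) over the 27 free cells and 16 admissible headings. For each, cast all 3 beams and compare to the given ranges.
  (1.5, 1.5, 240°): beam 1 = 0.5176 ≠ 1.9319 ✗
  (7.5, 2.5, 285°): beam 1 = 1.7321 ≠ 1.9319 ✗
  (2.5, 2.5, 165°): beam 1 = 2.8868 ≠ 1.9319 ✗
  …
  (2.5, 3.5, 60°): r_1=1.9319, r_2=1.0000, r_3=1.5529 — all match ✓
No second candidate reproduces the full scan.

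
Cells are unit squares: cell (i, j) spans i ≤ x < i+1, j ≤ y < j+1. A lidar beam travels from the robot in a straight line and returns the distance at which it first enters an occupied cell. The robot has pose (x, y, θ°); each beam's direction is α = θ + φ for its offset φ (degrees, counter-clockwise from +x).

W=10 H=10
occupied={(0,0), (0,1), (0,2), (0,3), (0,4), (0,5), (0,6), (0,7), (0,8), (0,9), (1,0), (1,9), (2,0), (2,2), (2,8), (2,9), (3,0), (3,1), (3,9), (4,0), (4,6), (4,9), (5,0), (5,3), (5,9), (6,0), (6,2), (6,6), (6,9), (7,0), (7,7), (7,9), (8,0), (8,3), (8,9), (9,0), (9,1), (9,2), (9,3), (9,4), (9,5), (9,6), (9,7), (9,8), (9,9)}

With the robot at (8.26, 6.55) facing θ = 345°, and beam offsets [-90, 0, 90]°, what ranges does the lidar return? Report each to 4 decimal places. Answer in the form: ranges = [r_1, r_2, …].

beam 1: φ=-90°, α=255°
  cosα=-0.2588 sinα=-0.9659 | (8,6) | tMaxX 1.0046 tMaxY 0.5694 | tΔX 3.8637 tΔY 1.0353
    t=0.5694 [y] (8,5)
    t=1.0046 [x] (7,5)
    t=1.6047 [y] (7,4)
    t=2.6400 [y] (7,3)
    t=3.6752 [y] (7,2)
    t=4.7105 [y] (7,1)
    t=4.8683 [x] (6,1)
    t=5.7458 [y] (6,0) — stop
  → r_1 = 5.7458
beam 2: φ=0°, α=345°
  cosα=0.9659 sinα=-0.2588 | (8,6) | tMaxX 0.7661 tMaxY 2.1250 | tΔX 1.0353 tΔY 3.8637
    t=0.7661 [x] (9,6) — stop
  → r_2 = 0.7661
beam 3: φ=90°, α=75°
  cosα=0.2588 sinα=0.9659 | (8,6) | tMaxX 2.8591 tMaxY 0.4659 | tΔX 3.8637 tΔY 1.0353
    t=0.4659 [y] (8,7)
    t=1.5012 [y] (8,8)
    t=2.5364 [y] (8,9) — stop
  → r_3 = 2.5364

ranges = [5.7458, 0.7661, 2.5364]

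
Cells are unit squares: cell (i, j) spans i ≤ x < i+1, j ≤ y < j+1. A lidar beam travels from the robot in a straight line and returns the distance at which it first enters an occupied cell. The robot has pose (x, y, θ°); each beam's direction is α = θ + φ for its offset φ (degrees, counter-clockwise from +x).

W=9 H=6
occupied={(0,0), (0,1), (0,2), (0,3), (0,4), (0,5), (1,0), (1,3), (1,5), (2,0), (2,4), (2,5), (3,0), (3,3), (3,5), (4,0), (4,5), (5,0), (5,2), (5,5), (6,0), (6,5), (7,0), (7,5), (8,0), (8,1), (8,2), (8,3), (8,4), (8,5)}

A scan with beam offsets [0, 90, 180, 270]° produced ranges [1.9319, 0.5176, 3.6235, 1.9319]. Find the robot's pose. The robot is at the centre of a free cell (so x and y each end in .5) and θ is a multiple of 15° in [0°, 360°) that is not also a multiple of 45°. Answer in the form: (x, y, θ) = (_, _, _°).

(x, y, θ) = (4.5, 1.5, 195°)

Candidates: 24 free-cell centres × 16 headings = 384 poses. Raycast each; keep the one whose scan matches to 4 dp.
  (3.5, 2.5, 210°): beam 1 = 2.8868 ≠ 1.9319 ✗
  (4.5, 1.5, 330°): beam 1 = 1.0000 ≠ 1.9319 ✗
  (2.5, 1.5, 30°): beam 1 = 2.8868 ≠ 1.9319 ✗
  (4.5, 3.5, 105°): beam 1 = 1.5529 ≠ 1.9319 ✗
  …
  (4.5, 1.5, 195°): r_1=1.9319, r_2=0.5176, r_3=3.6235, r_4=1.9319 — all match ✓
Unique over the lattice → pose = (4.5, 1.5, 195°).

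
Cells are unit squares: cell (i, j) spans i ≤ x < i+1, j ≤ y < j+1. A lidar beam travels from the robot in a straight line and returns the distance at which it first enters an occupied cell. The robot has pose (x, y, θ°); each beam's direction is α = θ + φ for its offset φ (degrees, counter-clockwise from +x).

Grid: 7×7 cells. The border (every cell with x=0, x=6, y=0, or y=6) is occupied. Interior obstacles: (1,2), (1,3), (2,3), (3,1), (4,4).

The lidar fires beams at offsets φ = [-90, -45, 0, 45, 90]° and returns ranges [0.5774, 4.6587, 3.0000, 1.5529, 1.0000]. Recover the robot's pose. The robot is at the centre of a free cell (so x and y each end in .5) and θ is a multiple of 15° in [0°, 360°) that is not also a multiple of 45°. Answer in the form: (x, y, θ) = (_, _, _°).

Enumerate (i+0.5, j+0.5, θ) over the 20 free cells and 16 admissible headings. For each, cast all 5 beams and compare to the given ranges.
  (4.5, 5.5, 105°): beam 1 = 1.5529 ≠ 0.5774 ✗
  (2.5, 1.5, 330°): beam 2 = 0.5176 ≠ 4.6587 ✗
  (5.5, 1.5, 165°): beam 1 = 1.9319 ≠ 0.5774 ✗
  (5.5, 1.5, 300°): beam 1 = 1.0000 ≠ 0.5774 ✗
  …
  (1.5, 4.5, 30°): r_1=0.5774, r_2=4.6587, r_3=3.0000, r_4=1.5529, r_5=1.0000 — all match ✓
No second candidate reproduces the full scan.

(x, y, θ) = (1.5, 4.5, 30°)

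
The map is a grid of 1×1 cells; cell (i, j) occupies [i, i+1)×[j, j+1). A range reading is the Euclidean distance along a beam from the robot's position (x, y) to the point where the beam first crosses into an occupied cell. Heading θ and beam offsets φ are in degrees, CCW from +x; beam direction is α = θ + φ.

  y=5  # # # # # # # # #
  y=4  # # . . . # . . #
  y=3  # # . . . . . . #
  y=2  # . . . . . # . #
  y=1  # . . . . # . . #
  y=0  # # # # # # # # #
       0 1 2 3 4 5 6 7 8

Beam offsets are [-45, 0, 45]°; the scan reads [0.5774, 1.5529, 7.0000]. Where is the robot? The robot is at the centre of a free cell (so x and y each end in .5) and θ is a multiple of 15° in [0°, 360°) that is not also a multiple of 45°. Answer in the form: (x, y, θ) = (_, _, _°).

The pose lattice has 23·16 = 368 candidates. Test each by forward raycasting.
  (7.5, 3.5, 105°): beam 1 = 1.0000 ≠ 0.5774 ✗
  (6.5, 1.5, 60°): beam 1 = 1.5529 ≠ 0.5774 ✗
  (3.5, 3.5, 165°): beam 1 = 1.7321 ≠ 0.5774 ✗
  (5.5, 3.5, 285°): beam 1 = 2.8868 ≠ 0.5774 ✗
  …
  (7.5, 4.5, 165°): r_1=0.5774, r_2=1.5529, r_3=7.0000 — all match ✓
Unique over the lattice → pose = (7.5, 4.5, 165°).

(x, y, θ) = (7.5, 4.5, 165°)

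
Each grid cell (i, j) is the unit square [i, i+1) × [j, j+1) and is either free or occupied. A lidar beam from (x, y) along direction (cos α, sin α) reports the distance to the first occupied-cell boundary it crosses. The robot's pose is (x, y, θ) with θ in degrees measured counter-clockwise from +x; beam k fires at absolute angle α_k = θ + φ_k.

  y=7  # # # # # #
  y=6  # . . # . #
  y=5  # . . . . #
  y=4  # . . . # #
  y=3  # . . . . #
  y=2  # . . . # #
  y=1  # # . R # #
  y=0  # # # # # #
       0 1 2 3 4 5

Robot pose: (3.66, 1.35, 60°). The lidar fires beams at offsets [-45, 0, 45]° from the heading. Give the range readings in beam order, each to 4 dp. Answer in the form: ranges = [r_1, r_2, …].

ranges = [0.3520, 0.6800, 5.8493]

beam 1: φ=-45°, α=15°
  dir = (cos 15°, sin 15°) = (0.9659, 0.2588); from cell (3,1)
  next x-line at t=0.3520, next y-line at t=2.5114; Δt_x=1.0353, Δt_y=3.8637
    x: enter (4,1) at t=0.3520 ← occupied
  → r_1 = 0.3520
beam 2: φ=0°, α=60°
  dir = (cos 60°, sin 60°) = (0.5000, 0.8660); from cell (3,1)
  next x-line at t=0.6800, next y-line at t=0.7506; Δt_x=2.0000, Δt_y=1.1547
    x: enter (4,1) at t=0.6800 ← occupied
  → r_2 = 0.6800
beam 3: φ=45°, α=105°
  dir = (cos 105°, sin 105°) = (-0.2588, 0.9659); from cell (3,1)
  next x-line at t=2.5500, next y-line at t=0.6729; Δt_x=3.8637, Δt_y=1.0353
    y: enter (3,2) at t=0.6729
    y: enter (3,3) at t=1.7082
    x: enter (2,3) at t=2.5500
    y: enter (2,4) at t=2.7435
    y: enter (2,5) at t=3.7788
    y: enter (2,6) at t=4.8140
    y: enter (2,7) at t=5.8493 ← occupied
  → r_3 = 5.8493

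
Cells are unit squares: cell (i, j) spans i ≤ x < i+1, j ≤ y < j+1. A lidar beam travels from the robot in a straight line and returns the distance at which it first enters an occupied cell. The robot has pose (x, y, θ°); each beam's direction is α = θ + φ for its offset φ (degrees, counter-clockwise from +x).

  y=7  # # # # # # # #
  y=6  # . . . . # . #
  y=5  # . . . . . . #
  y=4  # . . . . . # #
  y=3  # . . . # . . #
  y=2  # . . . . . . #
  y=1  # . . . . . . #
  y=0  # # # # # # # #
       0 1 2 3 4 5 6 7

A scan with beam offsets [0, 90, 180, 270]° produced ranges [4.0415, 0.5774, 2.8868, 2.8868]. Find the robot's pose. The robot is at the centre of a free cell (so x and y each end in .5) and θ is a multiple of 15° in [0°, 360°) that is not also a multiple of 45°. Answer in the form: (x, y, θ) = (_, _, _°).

(x, y, θ) = (4.5, 4.5, 210°)

Enumerate (i+0.5, j+0.5, θ) over the 33 free cells and 16 admissible headings. For each, cast all 4 beams and compare to the given ranges.
  (5.5, 3.5, 240°): beam 1 = 2.8868 ≠ 4.0415 ✗
  (3.5, 2.5, 240°): beam 1 = 1.7321 ≠ 4.0415 ✗
  (2.5, 4.5, 300°): beam 2 = 3.0000 ≠ 0.5774 ✗
  (6.5, 2.5, 15°): beam 1 = 0.5176 ≠ 4.0415 ✗
  …
  (4.5, 4.5, 210°): r_1=4.0415, r_2=0.5774, r_3=2.8868, r_4=2.8868 — all match ✓
Unique over the lattice → pose = (4.5, 4.5, 210°).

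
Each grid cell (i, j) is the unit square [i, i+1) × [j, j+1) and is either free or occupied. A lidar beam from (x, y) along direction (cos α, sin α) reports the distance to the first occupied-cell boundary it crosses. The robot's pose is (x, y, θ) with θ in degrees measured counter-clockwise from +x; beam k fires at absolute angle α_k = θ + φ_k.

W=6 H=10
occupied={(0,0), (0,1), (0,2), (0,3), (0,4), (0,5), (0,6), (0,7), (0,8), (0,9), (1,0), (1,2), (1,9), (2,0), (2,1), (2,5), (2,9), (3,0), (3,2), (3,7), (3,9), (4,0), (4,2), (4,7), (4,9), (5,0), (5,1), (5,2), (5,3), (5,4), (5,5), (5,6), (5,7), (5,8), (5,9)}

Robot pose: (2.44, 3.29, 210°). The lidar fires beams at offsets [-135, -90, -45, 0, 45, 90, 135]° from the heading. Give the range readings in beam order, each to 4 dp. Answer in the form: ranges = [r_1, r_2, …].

ranges = [1.7703, 2.8800, 1.4908, 0.5800, 1.3355, 1.1200, 1.1205]

beam 1: φ=-135°, α=75°
  dir = (cos 75°, sin 75°) = (0.2588, 0.9659); from cell (2,3)
  next x-line at t=2.1637, next y-line at t=0.7350; Δt_x=3.8637, Δt_y=1.0353
    y: enter (2,4) at t=0.7350
    y: enter (2,5) at t=1.7703 ← occupied
  → r_1 = 1.7703
beam 2: φ=-90°, α=120°
  dir = (cos 120°, sin 120°) = (-0.5000, 0.8660); from cell (2,3)
  next x-line at t=0.8800, next y-line at t=0.8198; Δt_x=2.0000, Δt_y=1.1547
    y: enter (2,4) at t=0.8198
    x: enter (1,4) at t=0.8800
    y: enter (1,5) at t=1.9745
    x: enter (0,5) at t=2.8800 ← occupied
  → r_2 = 2.8800
beam 3: φ=-45°, α=165°
  dir = (cos 165°, sin 165°) = (-0.9659, 0.2588); from cell (2,3)
  next x-line at t=0.4555, next y-line at t=2.7432; Δt_x=1.0353, Δt_y=3.8637
    x: enter (1,3) at t=0.4555
    x: enter (0,3) at t=1.4908 ← occupied
  → r_3 = 1.4908
beam 4: φ=0°, α=210°
  dir = (cos 210°, sin 210°) = (-0.8660, -0.5000); from cell (2,3)
  next x-line at t=0.5081, next y-line at t=0.5800; Δt_x=1.1547, Δt_y=2.0000
    x: enter (1,3) at t=0.5081
    y: enter (1,2) at t=0.5800 ← occupied
  → r_4 = 0.5800
beam 5: φ=45°, α=255°
  dir = (cos 255°, sin 255°) = (-0.2588, -0.9659); from cell (2,3)
  next x-line at t=1.7000, next y-line at t=0.3002; Δt_x=3.8637, Δt_y=1.0353
    y: enter (2,2) at t=0.3002
    y: enter (2,1) at t=1.3355 ← occupied
  → r_5 = 1.3355
beam 6: φ=90°, α=300°
  dir = (cos 300°, sin 300°) = (0.5000, -0.8660); from cell (2,3)
  next x-line at t=1.1200, next y-line at t=0.3349; Δt_x=2.0000, Δt_y=1.1547
    y: enter (2,2) at t=0.3349
    x: enter (3,2) at t=1.1200 ← occupied
  → r_6 = 1.1200
beam 7: φ=135°, α=345°
  dir = (cos 345°, sin 345°) = (0.9659, -0.2588); from cell (2,3)
  next x-line at t=0.5798, next y-line at t=1.1205; Δt_x=1.0353, Δt_y=3.8637
    x: enter (3,3) at t=0.5798
    y: enter (3,2) at t=1.1205 ← occupied
  → r_7 = 1.1205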